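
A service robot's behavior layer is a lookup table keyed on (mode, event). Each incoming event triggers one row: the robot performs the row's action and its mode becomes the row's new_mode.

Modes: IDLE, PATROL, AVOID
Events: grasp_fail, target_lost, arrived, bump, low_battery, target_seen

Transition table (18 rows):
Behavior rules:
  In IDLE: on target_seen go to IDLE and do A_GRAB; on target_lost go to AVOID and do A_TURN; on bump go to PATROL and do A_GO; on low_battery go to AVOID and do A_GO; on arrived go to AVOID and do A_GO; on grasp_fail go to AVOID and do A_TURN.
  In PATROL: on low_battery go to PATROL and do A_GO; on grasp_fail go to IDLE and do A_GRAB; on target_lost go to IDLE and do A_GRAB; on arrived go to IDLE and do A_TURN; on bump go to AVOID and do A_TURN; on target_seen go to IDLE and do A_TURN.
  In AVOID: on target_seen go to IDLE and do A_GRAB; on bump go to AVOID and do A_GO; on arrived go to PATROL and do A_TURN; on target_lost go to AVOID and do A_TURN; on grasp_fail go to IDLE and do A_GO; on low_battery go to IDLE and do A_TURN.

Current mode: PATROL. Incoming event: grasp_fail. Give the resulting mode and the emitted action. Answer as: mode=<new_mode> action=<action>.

current mode = PATROL; filter table to that mode:
  (PATROL, low_battery) → (PATROL, A_GO)
  (PATROL, grasp_fail) → (IDLE, A_GRAB)  ← event matches
  (PATROL, target_lost) → (IDLE, A_GRAB)
  (PATROL, arrived) → (IDLE, A_TURN)
  (PATROL, bump) → (AVOID, A_TURN)
  (PATROL, target_seen) → (IDLE, A_TURN)
event = grasp_fail selects (IDLE, A_GRAB)

mode=IDLE action=A_GRAB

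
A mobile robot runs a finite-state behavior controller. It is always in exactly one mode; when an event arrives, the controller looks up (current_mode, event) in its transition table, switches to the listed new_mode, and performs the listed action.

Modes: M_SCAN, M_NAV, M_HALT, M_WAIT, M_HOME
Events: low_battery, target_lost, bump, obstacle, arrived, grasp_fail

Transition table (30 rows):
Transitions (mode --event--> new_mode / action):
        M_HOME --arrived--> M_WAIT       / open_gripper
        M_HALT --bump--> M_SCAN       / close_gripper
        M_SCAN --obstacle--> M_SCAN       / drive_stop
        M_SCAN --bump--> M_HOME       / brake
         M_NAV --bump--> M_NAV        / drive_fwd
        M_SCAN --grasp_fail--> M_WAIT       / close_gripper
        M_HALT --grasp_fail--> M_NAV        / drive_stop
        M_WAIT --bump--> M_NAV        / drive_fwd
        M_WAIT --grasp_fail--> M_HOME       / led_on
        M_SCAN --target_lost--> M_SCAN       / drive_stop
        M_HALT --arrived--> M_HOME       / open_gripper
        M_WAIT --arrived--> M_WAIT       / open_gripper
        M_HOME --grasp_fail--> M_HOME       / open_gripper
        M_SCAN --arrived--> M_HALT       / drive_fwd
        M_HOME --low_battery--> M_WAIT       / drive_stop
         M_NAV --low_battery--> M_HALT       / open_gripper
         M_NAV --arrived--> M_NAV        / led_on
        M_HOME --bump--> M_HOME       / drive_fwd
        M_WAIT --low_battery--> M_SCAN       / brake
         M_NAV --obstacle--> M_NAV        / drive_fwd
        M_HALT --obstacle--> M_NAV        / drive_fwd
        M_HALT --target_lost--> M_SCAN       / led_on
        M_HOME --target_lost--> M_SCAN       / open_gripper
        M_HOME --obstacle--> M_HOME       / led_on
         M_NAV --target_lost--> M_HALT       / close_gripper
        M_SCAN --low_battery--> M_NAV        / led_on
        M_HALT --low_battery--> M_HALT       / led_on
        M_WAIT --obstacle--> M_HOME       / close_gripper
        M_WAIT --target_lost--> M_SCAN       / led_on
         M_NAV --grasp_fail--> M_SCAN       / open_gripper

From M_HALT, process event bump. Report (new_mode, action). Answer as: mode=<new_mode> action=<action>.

current mode = M_HALT; filter table to that mode:
  (M_HALT, bump) → (M_SCAN, close_gripper)  ← event matches
  (M_HALT, grasp_fail) → (M_NAV, drive_stop)
  (M_HALT, arrived) → (M_HOME, open_gripper)
  (M_HALT, obstacle) → (M_NAV, drive_fwd)
  (M_HALT, target_lost) → (M_SCAN, led_on)
  (M_HALT, low_battery) → (M_HALT, led_on)
event = bump selects (M_SCAN, close_gripper)

mode=M_SCAN action=close_gripper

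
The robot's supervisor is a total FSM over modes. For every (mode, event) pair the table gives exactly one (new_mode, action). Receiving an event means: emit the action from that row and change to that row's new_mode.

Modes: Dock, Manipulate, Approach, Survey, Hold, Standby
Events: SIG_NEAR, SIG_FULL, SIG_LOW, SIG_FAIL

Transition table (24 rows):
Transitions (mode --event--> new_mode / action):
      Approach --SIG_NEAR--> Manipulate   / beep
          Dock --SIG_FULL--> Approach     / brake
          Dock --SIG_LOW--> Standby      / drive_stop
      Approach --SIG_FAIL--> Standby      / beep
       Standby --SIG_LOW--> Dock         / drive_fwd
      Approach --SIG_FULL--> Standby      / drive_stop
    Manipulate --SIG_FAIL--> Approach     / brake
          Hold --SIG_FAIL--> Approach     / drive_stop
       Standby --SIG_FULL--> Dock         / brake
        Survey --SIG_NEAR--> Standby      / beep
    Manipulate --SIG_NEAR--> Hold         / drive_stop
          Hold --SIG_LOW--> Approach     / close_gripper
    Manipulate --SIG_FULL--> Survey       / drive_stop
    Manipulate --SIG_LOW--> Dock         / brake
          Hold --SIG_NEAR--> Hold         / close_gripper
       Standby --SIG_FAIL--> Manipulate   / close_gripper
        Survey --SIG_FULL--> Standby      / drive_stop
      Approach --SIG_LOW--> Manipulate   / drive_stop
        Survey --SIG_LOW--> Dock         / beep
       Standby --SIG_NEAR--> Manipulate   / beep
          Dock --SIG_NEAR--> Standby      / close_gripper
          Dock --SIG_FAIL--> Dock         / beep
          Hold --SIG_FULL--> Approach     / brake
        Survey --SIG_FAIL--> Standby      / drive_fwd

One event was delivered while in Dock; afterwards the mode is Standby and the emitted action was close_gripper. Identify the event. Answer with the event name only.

try SIG_NEAR: (Dock, SIG_NEAR) → (Standby, close_gripper)  ← matches
try SIG_FULL: (Dock, SIG_FULL) → (Approach, brake)
try SIG_LOW: (Dock, SIG_LOW) → (Standby, drive_stop)
try SIG_FAIL: (Dock, SIG_FAIL) → (Dock, beep)

SIG_NEAR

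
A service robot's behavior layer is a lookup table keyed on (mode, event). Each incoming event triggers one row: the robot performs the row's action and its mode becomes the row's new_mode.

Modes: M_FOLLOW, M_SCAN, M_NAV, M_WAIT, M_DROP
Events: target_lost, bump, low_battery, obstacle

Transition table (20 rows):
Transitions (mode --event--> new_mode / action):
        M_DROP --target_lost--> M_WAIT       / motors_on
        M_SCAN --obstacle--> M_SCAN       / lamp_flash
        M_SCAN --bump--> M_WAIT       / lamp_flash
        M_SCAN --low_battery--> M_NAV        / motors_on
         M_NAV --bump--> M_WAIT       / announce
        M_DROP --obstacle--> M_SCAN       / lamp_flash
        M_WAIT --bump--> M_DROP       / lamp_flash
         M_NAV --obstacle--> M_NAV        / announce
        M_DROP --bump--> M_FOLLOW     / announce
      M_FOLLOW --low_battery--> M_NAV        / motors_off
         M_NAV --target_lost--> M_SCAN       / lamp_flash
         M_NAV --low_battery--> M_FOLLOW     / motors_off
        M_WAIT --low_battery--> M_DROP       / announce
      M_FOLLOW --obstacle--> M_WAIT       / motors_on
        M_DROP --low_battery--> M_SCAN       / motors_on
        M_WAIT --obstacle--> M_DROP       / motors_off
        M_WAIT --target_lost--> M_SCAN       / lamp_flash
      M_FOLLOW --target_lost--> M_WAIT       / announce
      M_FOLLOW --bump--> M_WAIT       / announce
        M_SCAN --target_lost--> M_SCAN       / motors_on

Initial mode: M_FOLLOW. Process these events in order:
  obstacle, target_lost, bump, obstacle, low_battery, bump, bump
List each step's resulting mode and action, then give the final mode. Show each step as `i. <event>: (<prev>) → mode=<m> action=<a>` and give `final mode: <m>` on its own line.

1. obstacle: (M_FOLLOW) → mode=M_WAIT action=motors_on
2. target_lost: (M_WAIT) → mode=M_SCAN action=lamp_flash
3. bump: (M_SCAN) → mode=M_WAIT action=lamp_flash
4. obstacle: (M_WAIT) → mode=M_DROP action=motors_off
5. low_battery: (M_DROP) → mode=M_SCAN action=motors_on
6. bump: (M_SCAN) → mode=M_WAIT action=lamp_flash
7. bump: (M_WAIT) → mode=M_DROP action=lamp_flash

final mode: M_DROP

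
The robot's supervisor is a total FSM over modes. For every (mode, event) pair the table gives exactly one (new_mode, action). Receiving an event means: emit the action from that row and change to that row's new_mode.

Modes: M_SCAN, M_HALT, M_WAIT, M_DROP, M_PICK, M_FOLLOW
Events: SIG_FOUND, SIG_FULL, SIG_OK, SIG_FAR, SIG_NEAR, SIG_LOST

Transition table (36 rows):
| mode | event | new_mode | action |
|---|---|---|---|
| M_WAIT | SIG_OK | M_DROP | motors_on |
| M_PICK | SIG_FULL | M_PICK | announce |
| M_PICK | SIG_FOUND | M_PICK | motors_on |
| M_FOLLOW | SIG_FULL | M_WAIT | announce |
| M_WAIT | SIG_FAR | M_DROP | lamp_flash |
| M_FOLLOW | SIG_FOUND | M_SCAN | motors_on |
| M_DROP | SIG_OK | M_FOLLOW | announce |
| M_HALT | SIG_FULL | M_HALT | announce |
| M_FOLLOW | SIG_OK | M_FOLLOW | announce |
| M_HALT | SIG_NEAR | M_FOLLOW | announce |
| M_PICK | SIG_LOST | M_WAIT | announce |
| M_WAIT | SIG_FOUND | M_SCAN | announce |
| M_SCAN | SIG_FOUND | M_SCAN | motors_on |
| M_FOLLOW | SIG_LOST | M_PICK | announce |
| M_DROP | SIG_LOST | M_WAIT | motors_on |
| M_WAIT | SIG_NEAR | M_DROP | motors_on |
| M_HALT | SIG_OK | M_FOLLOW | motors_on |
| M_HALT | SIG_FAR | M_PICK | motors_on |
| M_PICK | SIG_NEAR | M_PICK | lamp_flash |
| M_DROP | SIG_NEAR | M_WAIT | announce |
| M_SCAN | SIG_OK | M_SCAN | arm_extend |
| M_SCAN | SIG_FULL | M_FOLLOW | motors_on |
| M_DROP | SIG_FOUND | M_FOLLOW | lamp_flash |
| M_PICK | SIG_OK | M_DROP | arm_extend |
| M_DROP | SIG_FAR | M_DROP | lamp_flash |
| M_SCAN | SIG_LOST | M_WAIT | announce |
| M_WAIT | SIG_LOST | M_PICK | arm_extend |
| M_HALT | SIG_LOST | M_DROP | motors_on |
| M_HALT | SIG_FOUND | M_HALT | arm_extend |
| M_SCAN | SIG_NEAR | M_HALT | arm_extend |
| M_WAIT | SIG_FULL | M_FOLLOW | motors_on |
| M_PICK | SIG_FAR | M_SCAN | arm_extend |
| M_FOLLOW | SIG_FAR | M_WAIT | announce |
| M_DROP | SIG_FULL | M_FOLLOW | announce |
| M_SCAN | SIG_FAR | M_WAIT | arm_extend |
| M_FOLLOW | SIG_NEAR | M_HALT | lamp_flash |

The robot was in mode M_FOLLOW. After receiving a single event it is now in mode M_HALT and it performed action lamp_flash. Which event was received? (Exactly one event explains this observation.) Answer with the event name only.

SIG_NEAR

try SIG_FOUND: (M_FOLLOW, SIG_FOUND) → (M_SCAN, motors_on)
try SIG_FULL: (M_FOLLOW, SIG_FULL) → (M_WAIT, announce)
try SIG_OK: (M_FOLLOW, SIG_OK) → (M_FOLLOW, announce)
try SIG_FAR: (M_FOLLOW, SIG_FAR) → (M_WAIT, announce)
try SIG_NEAR: (M_FOLLOW, SIG_NEAR) → (M_HALT, lamp_flash)  ← matches
try SIG_LOST: (M_FOLLOW, SIG_LOST) → (M_PICK, announce)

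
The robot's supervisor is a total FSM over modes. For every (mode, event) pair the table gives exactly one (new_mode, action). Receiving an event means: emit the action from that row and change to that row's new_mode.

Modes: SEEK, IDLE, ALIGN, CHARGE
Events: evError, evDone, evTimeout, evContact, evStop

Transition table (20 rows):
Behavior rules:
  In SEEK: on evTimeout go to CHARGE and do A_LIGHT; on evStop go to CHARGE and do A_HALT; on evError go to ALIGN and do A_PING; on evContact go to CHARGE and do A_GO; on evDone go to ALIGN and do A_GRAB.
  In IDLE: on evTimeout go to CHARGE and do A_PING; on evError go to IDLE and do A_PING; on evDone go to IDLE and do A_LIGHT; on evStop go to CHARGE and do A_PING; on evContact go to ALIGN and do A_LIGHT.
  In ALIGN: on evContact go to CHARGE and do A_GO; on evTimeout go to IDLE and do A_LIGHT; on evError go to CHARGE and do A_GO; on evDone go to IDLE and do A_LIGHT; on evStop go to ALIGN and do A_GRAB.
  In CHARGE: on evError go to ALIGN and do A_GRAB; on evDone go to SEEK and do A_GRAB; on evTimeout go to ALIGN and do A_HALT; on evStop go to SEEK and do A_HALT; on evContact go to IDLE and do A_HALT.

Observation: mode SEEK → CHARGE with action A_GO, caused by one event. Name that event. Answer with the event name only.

evContact

try evError: (SEEK, evError) → (ALIGN, A_PING)
try evDone: (SEEK, evDone) → (ALIGN, A_GRAB)
try evTimeout: (SEEK, evTimeout) → (CHARGE, A_LIGHT)
try evContact: (SEEK, evContact) → (CHARGE, A_GO)  ← matches
try evStop: (SEEK, evStop) → (CHARGE, A_HALT)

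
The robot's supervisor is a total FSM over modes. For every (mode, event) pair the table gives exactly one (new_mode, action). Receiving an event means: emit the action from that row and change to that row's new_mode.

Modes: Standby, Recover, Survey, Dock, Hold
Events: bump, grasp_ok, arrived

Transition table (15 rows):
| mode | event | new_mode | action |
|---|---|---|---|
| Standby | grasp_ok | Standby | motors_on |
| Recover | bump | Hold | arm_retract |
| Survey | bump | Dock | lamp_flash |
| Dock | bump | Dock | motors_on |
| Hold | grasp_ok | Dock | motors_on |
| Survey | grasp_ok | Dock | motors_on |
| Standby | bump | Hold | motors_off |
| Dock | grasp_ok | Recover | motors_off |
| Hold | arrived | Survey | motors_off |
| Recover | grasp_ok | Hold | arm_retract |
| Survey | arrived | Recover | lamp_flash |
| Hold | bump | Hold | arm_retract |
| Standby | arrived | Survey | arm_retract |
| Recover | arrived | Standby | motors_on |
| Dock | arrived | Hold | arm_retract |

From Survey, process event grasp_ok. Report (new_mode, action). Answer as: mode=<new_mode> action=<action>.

current mode = Survey; filter table to that mode:
  (Survey, bump) → (Dock, lamp_flash)
  (Survey, grasp_ok) → (Dock, motors_on)  ← event matches
  (Survey, arrived) → (Recover, lamp_flash)
event = grasp_ok selects (Dock, motors_on)

mode=Dock action=motors_on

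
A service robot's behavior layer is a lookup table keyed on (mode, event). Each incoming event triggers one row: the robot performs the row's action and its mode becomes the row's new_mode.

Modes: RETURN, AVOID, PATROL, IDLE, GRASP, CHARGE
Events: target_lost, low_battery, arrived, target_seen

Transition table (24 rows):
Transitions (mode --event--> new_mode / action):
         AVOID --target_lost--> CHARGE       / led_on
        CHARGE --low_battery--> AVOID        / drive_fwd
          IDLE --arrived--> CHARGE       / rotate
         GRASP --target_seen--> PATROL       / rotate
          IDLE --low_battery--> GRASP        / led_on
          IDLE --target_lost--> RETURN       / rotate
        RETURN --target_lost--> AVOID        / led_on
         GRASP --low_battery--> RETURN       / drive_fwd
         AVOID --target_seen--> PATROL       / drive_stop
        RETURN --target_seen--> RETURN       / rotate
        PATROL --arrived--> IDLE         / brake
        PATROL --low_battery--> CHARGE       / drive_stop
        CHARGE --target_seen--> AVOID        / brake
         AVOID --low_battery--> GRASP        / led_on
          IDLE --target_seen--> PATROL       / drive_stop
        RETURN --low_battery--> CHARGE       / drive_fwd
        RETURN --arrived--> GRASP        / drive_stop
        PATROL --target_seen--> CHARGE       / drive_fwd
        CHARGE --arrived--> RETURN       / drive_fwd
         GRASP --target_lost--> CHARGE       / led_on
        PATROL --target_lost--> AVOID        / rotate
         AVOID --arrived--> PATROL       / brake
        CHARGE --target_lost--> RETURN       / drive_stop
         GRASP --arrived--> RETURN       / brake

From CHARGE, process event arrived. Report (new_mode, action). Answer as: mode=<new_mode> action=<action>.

mode=RETURN action=drive_fwd

current mode = CHARGE; filter table to that mode:
  (CHARGE, low_battery) → (AVOID, drive_fwd)
  (CHARGE, target_seen) → (AVOID, brake)
  (CHARGE, arrived) → (RETURN, drive_fwd)  ← event matches
  (CHARGE, target_lost) → (RETURN, drive_stop)
event = arrived selects (RETURN, drive_fwd)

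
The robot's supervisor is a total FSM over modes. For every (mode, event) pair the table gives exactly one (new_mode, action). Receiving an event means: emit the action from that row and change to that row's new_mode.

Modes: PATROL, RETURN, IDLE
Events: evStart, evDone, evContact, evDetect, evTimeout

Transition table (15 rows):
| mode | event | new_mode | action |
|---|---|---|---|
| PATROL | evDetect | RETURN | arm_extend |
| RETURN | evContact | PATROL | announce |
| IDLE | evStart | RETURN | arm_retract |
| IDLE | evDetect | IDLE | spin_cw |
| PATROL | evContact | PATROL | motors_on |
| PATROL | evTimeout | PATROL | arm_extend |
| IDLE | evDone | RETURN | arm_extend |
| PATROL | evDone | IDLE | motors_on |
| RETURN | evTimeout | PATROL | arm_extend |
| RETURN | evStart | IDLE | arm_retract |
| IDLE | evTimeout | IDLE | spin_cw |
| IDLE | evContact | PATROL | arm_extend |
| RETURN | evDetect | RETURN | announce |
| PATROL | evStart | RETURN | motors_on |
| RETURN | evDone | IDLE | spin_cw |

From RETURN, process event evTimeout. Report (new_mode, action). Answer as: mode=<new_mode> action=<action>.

mode=PATROL action=arm_extend

current mode = RETURN; filter table to that mode:
  (RETURN, evContact) → (PATROL, announce)
  (RETURN, evTimeout) → (PATROL, arm_extend)  ← event matches
  (RETURN, evStart) → (IDLE, arm_retract)
  (RETURN, evDetect) → (RETURN, announce)
  (RETURN, evDone) → (IDLE, spin_cw)
event = evTimeout selects (PATROL, arm_extend)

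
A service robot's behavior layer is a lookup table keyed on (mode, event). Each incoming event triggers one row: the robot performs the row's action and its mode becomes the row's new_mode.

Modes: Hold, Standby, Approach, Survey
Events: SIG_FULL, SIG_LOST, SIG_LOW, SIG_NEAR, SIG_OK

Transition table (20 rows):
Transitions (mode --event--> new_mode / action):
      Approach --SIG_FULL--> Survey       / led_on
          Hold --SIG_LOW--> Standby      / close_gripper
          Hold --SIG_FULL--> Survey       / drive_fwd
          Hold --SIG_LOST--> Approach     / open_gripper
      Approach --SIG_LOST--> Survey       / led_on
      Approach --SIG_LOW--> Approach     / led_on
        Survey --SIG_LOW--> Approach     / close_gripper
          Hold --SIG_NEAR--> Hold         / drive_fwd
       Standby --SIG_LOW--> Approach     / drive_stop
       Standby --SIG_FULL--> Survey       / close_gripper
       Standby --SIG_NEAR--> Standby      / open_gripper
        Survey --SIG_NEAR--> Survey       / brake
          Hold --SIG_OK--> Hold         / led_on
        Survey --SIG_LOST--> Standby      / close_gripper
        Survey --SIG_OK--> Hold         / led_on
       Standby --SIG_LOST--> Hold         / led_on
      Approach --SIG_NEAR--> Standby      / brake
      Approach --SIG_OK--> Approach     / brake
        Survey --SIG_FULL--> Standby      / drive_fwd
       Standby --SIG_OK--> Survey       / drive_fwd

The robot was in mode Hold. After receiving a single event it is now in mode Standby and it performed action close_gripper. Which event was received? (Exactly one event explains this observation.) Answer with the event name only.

SIG_LOW

try SIG_FULL: (Hold, SIG_FULL) → (Survey, drive_fwd)
try SIG_LOST: (Hold, SIG_LOST) → (Approach, open_gripper)
try SIG_LOW: (Hold, SIG_LOW) → (Standby, close_gripper)  ← matches
try SIG_NEAR: (Hold, SIG_NEAR) → (Hold, drive_fwd)
try SIG_OK: (Hold, SIG_OK) → (Hold, led_on)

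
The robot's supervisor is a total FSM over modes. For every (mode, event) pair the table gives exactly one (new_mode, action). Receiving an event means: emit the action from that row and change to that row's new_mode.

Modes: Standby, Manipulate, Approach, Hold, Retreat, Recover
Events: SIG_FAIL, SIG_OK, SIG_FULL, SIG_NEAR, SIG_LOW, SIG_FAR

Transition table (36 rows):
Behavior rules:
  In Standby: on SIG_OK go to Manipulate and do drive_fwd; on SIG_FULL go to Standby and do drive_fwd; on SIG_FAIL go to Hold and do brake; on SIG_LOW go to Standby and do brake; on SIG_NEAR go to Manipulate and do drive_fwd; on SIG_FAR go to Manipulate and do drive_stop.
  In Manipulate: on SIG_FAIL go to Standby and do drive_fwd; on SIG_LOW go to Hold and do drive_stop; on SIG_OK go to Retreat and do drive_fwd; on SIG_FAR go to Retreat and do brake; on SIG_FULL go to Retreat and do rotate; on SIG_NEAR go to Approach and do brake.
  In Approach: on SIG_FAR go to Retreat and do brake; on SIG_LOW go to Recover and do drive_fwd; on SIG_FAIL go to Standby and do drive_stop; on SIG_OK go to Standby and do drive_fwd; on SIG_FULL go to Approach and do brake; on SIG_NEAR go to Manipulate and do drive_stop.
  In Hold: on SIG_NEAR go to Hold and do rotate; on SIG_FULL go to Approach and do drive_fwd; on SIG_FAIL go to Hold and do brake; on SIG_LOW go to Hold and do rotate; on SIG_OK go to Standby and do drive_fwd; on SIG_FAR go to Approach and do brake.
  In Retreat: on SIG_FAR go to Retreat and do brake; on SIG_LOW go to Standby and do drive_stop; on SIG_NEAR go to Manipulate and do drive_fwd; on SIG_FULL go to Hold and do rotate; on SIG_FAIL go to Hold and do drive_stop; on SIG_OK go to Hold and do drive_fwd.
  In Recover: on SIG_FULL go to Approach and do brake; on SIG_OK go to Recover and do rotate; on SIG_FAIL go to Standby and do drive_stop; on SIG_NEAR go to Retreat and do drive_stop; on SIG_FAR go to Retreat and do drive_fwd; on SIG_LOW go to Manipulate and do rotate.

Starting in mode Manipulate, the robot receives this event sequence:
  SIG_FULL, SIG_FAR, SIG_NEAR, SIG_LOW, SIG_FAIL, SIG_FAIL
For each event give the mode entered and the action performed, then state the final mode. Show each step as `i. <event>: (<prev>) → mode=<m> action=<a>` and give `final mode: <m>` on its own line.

1. SIG_FULL: (Manipulate) → mode=Retreat action=rotate
2. SIG_FAR: (Retreat) → mode=Retreat action=brake
3. SIG_NEAR: (Retreat) → mode=Manipulate action=drive_fwd
4. SIG_LOW: (Manipulate) → mode=Hold action=drive_stop
5. SIG_FAIL: (Hold) → mode=Hold action=brake
6. SIG_FAIL: (Hold) → mode=Hold action=brake

final mode: Hold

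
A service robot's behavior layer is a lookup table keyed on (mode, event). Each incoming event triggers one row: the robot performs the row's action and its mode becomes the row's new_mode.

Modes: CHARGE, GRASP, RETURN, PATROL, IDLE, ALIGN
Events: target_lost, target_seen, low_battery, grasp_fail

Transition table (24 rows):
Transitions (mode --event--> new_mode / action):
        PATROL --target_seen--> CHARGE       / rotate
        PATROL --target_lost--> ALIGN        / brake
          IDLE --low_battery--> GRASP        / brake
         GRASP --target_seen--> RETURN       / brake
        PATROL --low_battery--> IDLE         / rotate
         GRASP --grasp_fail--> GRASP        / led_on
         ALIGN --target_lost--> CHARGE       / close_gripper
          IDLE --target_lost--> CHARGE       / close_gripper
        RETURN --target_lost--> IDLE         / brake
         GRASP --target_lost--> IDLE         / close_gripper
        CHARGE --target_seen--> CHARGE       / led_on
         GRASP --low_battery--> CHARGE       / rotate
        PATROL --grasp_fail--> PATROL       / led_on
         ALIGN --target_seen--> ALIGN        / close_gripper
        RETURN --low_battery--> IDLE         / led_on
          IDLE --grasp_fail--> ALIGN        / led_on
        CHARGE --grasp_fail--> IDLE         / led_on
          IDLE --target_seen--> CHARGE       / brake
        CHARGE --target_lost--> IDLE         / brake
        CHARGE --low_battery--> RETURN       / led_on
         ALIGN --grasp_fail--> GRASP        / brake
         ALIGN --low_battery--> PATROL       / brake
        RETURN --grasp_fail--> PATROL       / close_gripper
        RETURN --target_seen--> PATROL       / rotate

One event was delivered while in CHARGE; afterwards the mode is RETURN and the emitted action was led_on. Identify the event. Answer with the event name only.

try target_lost: (CHARGE, target_lost) → (IDLE, brake)
try target_seen: (CHARGE, target_seen) → (CHARGE, led_on)
try low_battery: (CHARGE, low_battery) → (RETURN, led_on)  ← matches
try grasp_fail: (CHARGE, grasp_fail) → (IDLE, led_on)

low_battery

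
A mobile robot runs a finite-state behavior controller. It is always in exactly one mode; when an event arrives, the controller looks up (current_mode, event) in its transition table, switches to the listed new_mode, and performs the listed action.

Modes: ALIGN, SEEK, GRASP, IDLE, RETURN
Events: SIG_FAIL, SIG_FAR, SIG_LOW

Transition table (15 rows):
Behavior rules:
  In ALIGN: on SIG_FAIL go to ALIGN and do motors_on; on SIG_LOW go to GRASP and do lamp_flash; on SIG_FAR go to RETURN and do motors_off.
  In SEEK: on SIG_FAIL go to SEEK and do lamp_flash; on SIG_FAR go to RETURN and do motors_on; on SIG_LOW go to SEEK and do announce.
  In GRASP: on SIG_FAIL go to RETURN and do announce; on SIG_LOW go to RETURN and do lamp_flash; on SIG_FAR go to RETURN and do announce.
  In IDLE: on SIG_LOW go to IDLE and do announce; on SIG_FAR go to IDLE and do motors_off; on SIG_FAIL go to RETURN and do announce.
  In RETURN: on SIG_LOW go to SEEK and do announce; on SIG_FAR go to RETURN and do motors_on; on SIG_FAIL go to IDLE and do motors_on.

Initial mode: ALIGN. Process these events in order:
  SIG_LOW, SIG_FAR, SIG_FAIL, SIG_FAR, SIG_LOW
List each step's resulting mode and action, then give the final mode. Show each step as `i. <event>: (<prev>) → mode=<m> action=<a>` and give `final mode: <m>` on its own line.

final mode: IDLE

1. SIG_LOW: (ALIGN) → mode=GRASP action=lamp_flash
2. SIG_FAR: (GRASP) → mode=RETURN action=announce
3. SIG_FAIL: (RETURN) → mode=IDLE action=motors_on
4. SIG_FAR: (IDLE) → mode=IDLE action=motors_off
5. SIG_LOW: (IDLE) → mode=IDLE action=announce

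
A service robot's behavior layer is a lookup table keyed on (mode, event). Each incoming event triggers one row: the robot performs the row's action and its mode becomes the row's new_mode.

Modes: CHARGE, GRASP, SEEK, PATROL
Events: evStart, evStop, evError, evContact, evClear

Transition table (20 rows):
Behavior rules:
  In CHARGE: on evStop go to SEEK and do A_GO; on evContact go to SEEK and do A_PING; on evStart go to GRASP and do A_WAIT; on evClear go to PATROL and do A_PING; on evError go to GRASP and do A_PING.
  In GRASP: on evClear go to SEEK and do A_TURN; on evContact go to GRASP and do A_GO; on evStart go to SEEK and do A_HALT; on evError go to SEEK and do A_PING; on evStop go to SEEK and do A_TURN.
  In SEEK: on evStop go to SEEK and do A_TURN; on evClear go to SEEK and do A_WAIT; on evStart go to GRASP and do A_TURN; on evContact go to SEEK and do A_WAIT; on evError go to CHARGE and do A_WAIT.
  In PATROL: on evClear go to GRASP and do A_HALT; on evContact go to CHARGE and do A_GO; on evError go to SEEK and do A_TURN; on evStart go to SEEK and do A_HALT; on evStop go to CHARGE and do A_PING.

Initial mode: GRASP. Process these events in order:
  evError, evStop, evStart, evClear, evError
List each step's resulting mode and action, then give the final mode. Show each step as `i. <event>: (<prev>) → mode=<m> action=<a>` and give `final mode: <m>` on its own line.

1. evError: (GRASP) → mode=SEEK action=A_PING
2. evStop: (SEEK) → mode=SEEK action=A_TURN
3. evStart: (SEEK) → mode=GRASP action=A_TURN
4. evClear: (GRASP) → mode=SEEK action=A_TURN
5. evError: (SEEK) → mode=CHARGE action=A_WAIT

final mode: CHARGE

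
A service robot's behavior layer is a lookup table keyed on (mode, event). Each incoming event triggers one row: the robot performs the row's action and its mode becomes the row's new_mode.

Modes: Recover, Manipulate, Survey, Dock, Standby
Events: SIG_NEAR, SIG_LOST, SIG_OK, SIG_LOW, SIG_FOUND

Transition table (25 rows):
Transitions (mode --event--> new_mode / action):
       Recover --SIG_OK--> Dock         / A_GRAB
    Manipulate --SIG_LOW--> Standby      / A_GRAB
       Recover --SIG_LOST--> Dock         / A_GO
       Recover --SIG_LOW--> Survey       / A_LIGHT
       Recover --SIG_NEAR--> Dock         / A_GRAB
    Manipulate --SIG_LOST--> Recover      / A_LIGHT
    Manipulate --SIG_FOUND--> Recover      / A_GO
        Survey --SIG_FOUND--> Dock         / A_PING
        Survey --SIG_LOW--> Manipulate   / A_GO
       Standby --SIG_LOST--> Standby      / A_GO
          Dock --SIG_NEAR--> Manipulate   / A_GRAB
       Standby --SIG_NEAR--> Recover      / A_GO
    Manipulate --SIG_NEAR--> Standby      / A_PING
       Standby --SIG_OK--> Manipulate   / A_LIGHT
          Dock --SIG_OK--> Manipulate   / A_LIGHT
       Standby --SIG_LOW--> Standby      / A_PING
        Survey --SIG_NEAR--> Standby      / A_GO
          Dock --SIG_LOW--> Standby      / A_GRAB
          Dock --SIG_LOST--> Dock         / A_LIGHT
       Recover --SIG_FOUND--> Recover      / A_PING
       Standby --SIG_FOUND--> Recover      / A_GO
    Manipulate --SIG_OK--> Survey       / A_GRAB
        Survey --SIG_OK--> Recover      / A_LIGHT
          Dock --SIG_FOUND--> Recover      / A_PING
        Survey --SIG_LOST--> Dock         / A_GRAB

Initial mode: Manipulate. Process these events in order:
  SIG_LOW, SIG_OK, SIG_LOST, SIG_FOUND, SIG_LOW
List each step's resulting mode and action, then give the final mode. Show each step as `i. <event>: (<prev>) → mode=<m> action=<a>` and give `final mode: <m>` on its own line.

1. SIG_LOW: (Manipulate) → mode=Standby action=A_GRAB
2. SIG_OK: (Standby) → mode=Manipulate action=A_LIGHT
3. SIG_LOST: (Manipulate) → mode=Recover action=A_LIGHT
4. SIG_FOUND: (Recover) → mode=Recover action=A_PING
5. SIG_LOW: (Recover) → mode=Survey action=A_LIGHT

final mode: Survey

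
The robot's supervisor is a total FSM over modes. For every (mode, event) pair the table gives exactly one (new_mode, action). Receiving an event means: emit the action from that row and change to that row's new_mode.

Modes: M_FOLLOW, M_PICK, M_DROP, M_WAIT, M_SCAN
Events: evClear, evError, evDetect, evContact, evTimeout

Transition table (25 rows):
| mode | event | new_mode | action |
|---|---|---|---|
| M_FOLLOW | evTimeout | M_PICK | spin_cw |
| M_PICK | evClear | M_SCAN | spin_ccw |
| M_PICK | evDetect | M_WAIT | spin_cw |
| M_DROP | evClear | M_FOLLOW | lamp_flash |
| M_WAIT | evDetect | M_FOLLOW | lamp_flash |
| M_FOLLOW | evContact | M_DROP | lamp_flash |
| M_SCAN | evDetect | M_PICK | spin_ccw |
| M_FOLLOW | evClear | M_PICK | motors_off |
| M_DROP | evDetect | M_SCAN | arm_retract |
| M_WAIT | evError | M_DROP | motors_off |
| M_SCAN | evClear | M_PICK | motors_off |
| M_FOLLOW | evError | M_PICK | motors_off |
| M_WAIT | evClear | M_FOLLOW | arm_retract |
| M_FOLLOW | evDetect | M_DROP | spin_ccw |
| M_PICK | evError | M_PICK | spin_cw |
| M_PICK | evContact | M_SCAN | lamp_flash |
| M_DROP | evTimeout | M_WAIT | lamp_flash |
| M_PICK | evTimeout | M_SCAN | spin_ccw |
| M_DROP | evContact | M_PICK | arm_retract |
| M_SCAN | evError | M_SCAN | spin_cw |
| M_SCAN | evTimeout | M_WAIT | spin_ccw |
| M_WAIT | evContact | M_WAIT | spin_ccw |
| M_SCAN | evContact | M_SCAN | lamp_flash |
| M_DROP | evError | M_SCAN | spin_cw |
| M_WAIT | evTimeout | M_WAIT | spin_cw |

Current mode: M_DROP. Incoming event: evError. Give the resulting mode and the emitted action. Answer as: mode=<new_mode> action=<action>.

mode=M_SCAN action=spin_cw

current mode = M_DROP; filter table to that mode:
  (M_DROP, evClear) → (M_FOLLOW, lamp_flash)
  (M_DROP, evDetect) → (M_SCAN, arm_retract)
  (M_DROP, evTimeout) → (M_WAIT, lamp_flash)
  (M_DROP, evContact) → (M_PICK, arm_retract)
  (M_DROP, evError) → (M_SCAN, spin_cw)  ← event matches
event = evError selects (M_SCAN, spin_cw)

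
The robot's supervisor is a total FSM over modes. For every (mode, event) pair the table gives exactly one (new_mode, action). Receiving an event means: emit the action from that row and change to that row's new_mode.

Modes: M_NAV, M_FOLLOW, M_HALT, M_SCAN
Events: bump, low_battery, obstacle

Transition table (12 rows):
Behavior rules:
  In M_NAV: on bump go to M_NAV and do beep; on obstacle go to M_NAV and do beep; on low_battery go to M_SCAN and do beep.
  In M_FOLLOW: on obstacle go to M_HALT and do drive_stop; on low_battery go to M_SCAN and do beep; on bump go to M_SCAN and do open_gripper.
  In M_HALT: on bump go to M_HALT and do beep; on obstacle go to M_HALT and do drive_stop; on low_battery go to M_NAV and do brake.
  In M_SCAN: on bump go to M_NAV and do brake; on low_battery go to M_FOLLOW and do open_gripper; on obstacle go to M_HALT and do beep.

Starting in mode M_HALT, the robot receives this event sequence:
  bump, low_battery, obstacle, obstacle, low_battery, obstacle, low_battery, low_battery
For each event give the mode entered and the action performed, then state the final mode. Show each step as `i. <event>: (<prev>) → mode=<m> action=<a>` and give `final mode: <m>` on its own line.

1. bump: (M_HALT) → mode=M_HALT action=beep
2. low_battery: (M_HALT) → mode=M_NAV action=brake
3. obstacle: (M_NAV) → mode=M_NAV action=beep
4. obstacle: (M_NAV) → mode=M_NAV action=beep
5. low_battery: (M_NAV) → mode=M_SCAN action=beep
6. obstacle: (M_SCAN) → mode=M_HALT action=beep
7. low_battery: (M_HALT) → mode=M_NAV action=brake
8. low_battery: (M_NAV) → mode=M_SCAN action=beep

final mode: M_SCAN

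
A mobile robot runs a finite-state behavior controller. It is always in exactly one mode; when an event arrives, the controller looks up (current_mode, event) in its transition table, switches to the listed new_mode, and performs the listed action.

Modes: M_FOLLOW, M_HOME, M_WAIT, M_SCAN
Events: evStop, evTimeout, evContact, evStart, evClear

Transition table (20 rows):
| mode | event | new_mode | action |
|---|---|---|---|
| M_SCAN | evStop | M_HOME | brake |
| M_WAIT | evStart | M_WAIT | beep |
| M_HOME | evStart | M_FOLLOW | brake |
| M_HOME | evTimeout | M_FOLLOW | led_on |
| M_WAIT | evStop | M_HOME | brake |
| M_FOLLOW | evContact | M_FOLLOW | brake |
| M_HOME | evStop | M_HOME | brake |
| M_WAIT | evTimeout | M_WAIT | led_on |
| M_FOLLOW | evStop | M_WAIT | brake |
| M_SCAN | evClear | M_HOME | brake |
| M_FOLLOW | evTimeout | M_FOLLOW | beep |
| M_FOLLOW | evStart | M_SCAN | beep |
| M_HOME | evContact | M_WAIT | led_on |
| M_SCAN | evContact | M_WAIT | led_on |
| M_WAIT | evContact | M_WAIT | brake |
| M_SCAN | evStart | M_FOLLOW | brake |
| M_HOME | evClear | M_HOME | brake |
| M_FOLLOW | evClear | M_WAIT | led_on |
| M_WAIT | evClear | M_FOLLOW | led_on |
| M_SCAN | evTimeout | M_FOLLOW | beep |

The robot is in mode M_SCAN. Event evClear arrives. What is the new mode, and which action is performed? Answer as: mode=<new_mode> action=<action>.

mode=M_HOME action=brake

current mode = M_SCAN; filter table to that mode:
  (M_SCAN, evStop) → (M_HOME, brake)
  (M_SCAN, evClear) → (M_HOME, brake)  ← event matches
  (M_SCAN, evContact) → (M_WAIT, led_on)
  (M_SCAN, evStart) → (M_FOLLOW, brake)
  (M_SCAN, evTimeout) → (M_FOLLOW, beep)
event = evClear selects (M_HOME, brake)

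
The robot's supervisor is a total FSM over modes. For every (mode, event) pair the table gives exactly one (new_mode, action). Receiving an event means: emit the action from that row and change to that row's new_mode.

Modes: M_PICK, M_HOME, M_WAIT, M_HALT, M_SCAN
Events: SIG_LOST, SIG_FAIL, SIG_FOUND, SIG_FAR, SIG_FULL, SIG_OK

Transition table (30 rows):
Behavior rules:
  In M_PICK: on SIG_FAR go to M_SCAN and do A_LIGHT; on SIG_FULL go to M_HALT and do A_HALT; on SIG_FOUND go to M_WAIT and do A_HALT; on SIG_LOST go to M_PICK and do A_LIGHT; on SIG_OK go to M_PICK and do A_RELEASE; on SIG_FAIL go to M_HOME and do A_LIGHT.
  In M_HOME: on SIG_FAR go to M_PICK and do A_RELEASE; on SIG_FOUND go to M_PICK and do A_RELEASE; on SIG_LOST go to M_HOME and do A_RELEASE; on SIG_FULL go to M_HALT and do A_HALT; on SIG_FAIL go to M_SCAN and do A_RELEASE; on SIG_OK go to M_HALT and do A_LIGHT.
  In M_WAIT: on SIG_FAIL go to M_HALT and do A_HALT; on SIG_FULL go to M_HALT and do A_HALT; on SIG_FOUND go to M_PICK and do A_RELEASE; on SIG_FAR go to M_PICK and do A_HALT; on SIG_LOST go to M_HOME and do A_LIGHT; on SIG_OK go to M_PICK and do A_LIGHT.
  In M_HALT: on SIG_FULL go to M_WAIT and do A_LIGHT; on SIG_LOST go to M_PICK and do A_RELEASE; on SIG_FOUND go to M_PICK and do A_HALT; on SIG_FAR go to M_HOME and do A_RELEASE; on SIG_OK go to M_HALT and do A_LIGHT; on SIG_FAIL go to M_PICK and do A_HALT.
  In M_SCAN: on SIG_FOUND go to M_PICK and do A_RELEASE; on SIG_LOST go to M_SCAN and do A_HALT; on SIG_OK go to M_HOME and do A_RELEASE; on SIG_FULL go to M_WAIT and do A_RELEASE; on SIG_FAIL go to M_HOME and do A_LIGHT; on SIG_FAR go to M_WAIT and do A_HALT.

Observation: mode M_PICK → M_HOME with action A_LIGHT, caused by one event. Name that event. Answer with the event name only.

try SIG_LOST: (M_PICK, SIG_LOST) → (M_PICK, A_LIGHT)
try SIG_FAIL: (M_PICK, SIG_FAIL) → (M_HOME, A_LIGHT)  ← matches
try SIG_FOUND: (M_PICK, SIG_FOUND) → (M_WAIT, A_HALT)
try SIG_FAR: (M_PICK, SIG_FAR) → (M_SCAN, A_LIGHT)
try SIG_FULL: (M_PICK, SIG_FULL) → (M_HALT, A_HALT)
try SIG_OK: (M_PICK, SIG_OK) → (M_PICK, A_RELEASE)

SIG_FAIL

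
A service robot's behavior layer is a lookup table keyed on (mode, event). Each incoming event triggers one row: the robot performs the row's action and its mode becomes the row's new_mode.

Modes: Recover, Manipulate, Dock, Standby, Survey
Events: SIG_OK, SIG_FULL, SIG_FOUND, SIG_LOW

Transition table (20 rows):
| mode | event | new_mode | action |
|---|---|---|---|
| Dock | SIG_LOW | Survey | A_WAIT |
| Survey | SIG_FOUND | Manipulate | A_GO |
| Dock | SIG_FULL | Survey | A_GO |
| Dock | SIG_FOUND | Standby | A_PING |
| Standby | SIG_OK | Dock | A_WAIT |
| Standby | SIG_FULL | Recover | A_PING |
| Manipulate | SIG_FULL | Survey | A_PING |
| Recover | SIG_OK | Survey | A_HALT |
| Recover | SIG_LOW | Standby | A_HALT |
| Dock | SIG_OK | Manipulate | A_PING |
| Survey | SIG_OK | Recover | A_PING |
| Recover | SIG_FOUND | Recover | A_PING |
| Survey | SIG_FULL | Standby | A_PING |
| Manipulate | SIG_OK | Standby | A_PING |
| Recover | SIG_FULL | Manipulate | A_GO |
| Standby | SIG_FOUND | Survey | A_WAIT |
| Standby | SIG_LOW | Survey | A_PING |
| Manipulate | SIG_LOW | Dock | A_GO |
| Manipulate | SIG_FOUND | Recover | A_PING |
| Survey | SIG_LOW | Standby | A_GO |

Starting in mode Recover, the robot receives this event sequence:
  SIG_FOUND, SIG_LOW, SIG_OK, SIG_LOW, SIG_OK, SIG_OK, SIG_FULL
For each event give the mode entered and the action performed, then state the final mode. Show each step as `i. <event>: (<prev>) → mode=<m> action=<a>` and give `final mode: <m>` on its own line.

final mode: Standby

1. SIG_FOUND: (Recover) → mode=Recover action=A_PING
2. SIG_LOW: (Recover) → mode=Standby action=A_HALT
3. SIG_OK: (Standby) → mode=Dock action=A_WAIT
4. SIG_LOW: (Dock) → mode=Survey action=A_WAIT
5. SIG_OK: (Survey) → mode=Recover action=A_PING
6. SIG_OK: (Recover) → mode=Survey action=A_HALT
7. SIG_FULL: (Survey) → mode=Standby action=A_PING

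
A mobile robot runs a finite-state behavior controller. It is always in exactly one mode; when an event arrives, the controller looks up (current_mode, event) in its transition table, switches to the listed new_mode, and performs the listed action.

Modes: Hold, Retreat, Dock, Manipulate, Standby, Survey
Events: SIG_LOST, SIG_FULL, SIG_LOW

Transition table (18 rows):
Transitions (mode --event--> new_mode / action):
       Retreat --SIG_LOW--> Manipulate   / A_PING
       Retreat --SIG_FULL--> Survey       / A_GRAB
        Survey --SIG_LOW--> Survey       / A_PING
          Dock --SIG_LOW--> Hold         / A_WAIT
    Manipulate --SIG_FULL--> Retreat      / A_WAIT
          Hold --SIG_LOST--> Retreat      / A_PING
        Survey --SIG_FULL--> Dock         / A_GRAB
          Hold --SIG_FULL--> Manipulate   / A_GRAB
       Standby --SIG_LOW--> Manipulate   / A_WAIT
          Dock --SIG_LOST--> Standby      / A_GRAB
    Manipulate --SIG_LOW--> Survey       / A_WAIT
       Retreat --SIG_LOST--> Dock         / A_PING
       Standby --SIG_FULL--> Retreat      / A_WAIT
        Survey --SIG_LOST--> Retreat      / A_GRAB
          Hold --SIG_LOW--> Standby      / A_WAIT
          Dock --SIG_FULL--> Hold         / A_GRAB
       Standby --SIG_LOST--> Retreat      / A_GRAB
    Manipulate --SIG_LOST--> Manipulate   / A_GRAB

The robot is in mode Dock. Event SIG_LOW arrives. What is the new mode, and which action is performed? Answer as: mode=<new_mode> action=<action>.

mode=Hold action=A_WAIT

current mode = Dock; filter table to that mode:
  (Dock, SIG_LOW) → (Hold, A_WAIT)  ← event matches
  (Dock, SIG_LOST) → (Standby, A_GRAB)
  (Dock, SIG_FULL) → (Hold, A_GRAB)
event = SIG_LOW selects (Hold, A_WAIT)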